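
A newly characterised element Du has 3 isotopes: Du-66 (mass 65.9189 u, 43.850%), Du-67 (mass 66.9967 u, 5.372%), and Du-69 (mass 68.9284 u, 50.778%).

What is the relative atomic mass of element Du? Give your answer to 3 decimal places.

Average mass = Σ (abundance × isotope mass) = 0.43850 × 65.9189 + 0.05372 × 66.9967 + 0.50778 × 68.9284
= 28.90544 + 3.59906 + 35.00046 = 67.50496 u

67.505 u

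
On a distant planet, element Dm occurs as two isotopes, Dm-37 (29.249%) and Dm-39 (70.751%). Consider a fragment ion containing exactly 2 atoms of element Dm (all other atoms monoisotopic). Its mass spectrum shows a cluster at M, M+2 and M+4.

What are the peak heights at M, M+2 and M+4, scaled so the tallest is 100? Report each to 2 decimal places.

Expanding (0.29249 + 0.70751)^2:
P(M) = 0.29249^2 = 0.085550
P(M+2) = 2 × 0.29249^1 × 0.70751^1 = 0.413879
P(M+4) = 0.70751^2 = 0.500570
The M+4 peak is largest (0.500570); scaling to 100 gives 17.09 : 82.68 : 100.00.

17.09 : 82.68 : 100.00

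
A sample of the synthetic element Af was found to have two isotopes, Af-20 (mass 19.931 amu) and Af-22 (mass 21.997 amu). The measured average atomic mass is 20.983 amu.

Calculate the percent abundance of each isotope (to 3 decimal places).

Writing the weighted mean with unknown fraction x of Af-20:
19.931·x + 21.997·(1 − x) = 20.983
(19.931 − 21.997)·x = 20.983 − 21.997
x = -1.014 / -2.066 = 0.49080 → 49.080% Af-20, 50.920% Af-22.

Af-20: 49.080%, Af-22: 50.920%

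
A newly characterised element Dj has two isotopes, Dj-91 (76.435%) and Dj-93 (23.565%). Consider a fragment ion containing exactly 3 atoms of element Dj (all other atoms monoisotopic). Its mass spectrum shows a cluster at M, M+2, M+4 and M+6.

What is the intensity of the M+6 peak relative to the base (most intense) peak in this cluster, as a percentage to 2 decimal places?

2.93%

(0.76435 + 0.23565)^3 gives M 0.4466, M+2 0.4130, M+4 0.1273, M+6 0.0131; the largest is M.
P(M) = C(3,0) × 0.76435^3 × 0.23565^0 = 1 × 0.44655691 × 1.0000 = 0.446557 (base)
P(M+6) = C(3,3) × 0.76435^0 × 0.23565^3 = 1 × 1.0000 × 0.01308586 = 0.013086
Relative intensity = 0.013086 / 0.446557 × 100 = 2.93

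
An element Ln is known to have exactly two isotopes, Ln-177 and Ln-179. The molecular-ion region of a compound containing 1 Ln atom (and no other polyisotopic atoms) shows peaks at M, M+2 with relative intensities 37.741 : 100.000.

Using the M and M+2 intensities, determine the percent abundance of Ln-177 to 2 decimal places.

Write p for the Ln-177 fraction. I(M+2)/I(M) = [C(1,1)·p^0·(1−p)] / p^1 = 1·(1−p)/p = 100.000/37.741 = 2.6496
(1−p)/p = 2.6496/1 = 2.6496  ⇒  p = 1/(1 + 2.6496) = 0.2740
Ln-177: 27.40%, Ln-179: 72.60%.

27.40%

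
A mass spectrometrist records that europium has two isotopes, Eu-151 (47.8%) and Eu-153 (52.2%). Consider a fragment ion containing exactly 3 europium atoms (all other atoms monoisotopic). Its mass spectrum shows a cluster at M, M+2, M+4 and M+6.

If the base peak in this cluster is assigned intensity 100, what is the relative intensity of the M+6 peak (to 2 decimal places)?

36.40

Term probabilities: M 0.1092, M+2 0.3578, M+4 0.3907, M+6 0.1422. Base peak = M+4.
P(M+4) = C(3,2) × 0.478^1 × 0.522^2 = 3 × 0.4780 × 0.272484 = 0.390742 (base)
P(M+6) = C(3,3) × 0.478^0 × 0.522^3 = 1 × 1.0000 × 0.14223665 = 0.142237
Relative intensity = 0.142237 / 0.390742 × 100 = 36.40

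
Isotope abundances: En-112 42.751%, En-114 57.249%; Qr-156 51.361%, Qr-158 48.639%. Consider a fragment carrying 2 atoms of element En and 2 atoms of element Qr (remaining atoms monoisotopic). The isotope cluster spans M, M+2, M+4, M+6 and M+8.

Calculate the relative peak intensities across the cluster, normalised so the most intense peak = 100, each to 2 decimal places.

Element En pattern (n=2): 0.1827648 : 0.4894904 : 0.3277448
Element Qr pattern (n=2): 0.26379523 : 0.49962954 : 0.23657523
Convolve the two distributions (both contribute in 2-u steps):
  M: 0.1827648×0.26379523 = 0.048212
  M+2: 0.1827648×0.49962954 + 0.4894904×0.26379523 = 0.220440
  M+4: 0.1827648×0.23657523 + 0.4894904×0.49962954 + 0.3277448×0.26379523 = 0.374259
  M+6: 0.4894904×0.23657523 + 0.3277448×0.49962954 = 0.279552
  M+8: 0.3277448×0.23657523 = 0.077536
Scale to base peak (0.374259) = 100: 12.88 : 58.90 : 100.00 : 74.69 : 20.72

12.88 : 58.90 : 100.00 : 74.69 : 20.72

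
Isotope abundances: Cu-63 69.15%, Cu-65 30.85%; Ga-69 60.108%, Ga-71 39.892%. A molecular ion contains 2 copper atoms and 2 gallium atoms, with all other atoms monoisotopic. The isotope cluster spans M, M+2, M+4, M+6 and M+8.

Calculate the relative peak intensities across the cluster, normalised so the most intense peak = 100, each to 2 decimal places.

Copper pattern (n=2): 0.47817225 : 0.4266555 : 0.09517225
Gallium pattern (n=2): 0.36129717 : 0.47956567 : 0.15913717
Convolve the two distributions (both contribute in 2-u steps):
  M: 0.47817225×0.36129717 = 0.172762
  M+2: 0.47817225×0.47956567 + 0.4266555×0.36129717 = 0.383464
  M+4: 0.47817225×0.15913717 + 0.4266555×0.47956567 + 0.09517225×0.36129717 = 0.315090
  M+6: 0.4266555×0.15913717 + 0.09517225×0.47956567 = 0.113538
  M+8: 0.09517225×0.15913717 = 0.015145
Scale to base peak (0.383464) = 100: 45.05 : 100.00 : 82.17 : 29.61 : 3.95

45.05 : 100.00 : 82.17 : 29.61 : 3.95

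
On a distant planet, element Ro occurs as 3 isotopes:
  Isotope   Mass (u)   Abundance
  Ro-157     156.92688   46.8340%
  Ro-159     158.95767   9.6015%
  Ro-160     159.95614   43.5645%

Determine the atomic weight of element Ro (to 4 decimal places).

158.4415 u

Average mass = Σ (abundance × isotope mass) = 0.468340 × 156.92688 + 0.096015 × 158.95767 + 0.435645 × 159.95614
= 73.495135 + 15.262321 + 69.684093 = 158.441549 u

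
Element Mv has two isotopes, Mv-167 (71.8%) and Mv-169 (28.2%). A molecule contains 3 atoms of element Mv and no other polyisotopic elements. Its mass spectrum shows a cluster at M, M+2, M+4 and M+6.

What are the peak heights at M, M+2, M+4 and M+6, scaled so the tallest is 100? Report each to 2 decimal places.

84.87 : 100.00 : 39.28 : 5.14

The 3 Mv atoms are independent, so intensities follow the terms of (0.718 + 0.282)^3.
P(M) = 0.718^3 = 0.370146
P(M+2) = 3 × 0.718^2 × 0.282^1 = 0.436133
P(M+4) = 3 × 0.718^1 × 0.282^2 = 0.171295
P(M+6) = 0.282^3 = 0.022426
The M+2 peak is largest (0.436133); scaling to 100 gives 84.87 : 100.00 : 39.28 : 5.14.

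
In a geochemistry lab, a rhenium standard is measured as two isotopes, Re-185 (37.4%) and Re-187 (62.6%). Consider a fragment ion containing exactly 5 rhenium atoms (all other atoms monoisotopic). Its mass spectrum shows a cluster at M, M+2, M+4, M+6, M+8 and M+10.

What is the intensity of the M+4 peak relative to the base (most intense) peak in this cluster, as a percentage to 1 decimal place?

Binomial terms of (0.374 + 0.626)^5: M 0.0073, M+2 0.0612, M+4 0.2050, M+6 0.3431, M+8 0.2872, M+10 0.0961 → M+6 is the base peak.
P(M+6) = C(5,3) × 0.374^2 × 0.626^3 = 10 × 0.139876 × 0.24531438 = 0.343136 (base)
P(M+4) = C(5,2) × 0.374^3 × 0.626^2 = 10 × 0.05231362 × 0.391876 = 0.205005
Relative intensity = 0.205005 / 0.343136 × 100 = 59.7

59.7%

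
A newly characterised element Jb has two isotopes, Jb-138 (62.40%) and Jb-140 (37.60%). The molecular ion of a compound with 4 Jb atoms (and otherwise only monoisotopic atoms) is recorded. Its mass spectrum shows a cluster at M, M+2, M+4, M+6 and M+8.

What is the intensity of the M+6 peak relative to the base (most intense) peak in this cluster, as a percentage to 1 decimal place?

Term probabilities: M 0.1516, M+2 0.3654, M+4 0.3303, M+6 0.1327, M+8 0.0200. Base peak = M+2.
P(M+2) = C(4,1) × 0.6240^3 × 0.3760^1 = 4 × 0.24297062 × 0.3760 = 0.365428 (base)
P(M+6) = C(4,3) × 0.6240^1 × 0.3760^3 = 4 × 0.6240 × 0.05315738 = 0.132681
Relative intensity = 0.132681 / 0.365428 × 100 = 36.3

36.3%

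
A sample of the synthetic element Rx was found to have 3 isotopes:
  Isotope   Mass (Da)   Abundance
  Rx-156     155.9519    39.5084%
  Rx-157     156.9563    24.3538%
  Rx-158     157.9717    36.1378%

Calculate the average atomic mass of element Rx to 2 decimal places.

156.93 Da

Average mass = Σ (abundance × isotope mass) = 0.395084 × 155.9519 + 0.243538 × 156.9563 + 0.361378 × 157.9717
= 61.61410 + 38.22482 + 57.08750 = 156.92642 Da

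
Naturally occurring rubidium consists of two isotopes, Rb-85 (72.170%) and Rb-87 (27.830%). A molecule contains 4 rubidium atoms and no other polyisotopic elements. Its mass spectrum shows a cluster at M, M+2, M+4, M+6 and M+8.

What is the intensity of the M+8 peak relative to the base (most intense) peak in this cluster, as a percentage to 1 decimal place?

1.4%

(0.72170 + 0.27830)^4 gives M 0.2713, M+2 0.4184, M+4 0.2420, M+6 0.0622, M+8 0.0060; the largest is M+2.
P(M+2) = C(4,1) × 0.72170^3 × 0.27830^1 = 4 × 0.37589809 × 0.2783 = 0.418450 (base)
P(M+8) = C(4,4) × 0.72170^0 × 0.27830^4 = 1 × 1.0000 × 0.00599864 = 0.005999
Relative intensity = 0.005999 / 0.418450 × 100 = 1.4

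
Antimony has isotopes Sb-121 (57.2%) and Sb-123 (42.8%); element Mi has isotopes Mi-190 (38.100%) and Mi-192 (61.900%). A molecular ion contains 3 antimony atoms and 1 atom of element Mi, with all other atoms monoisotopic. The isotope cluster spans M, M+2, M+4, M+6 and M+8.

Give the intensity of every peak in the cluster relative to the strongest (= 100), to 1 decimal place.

18.8 : 72.6 : 100.0 : 59.1 : 12.8

Antimony pattern (n=3): 0.18714925 : 0.42010426 : 0.31434374 : 0.07840275
Element Mi pattern (n=1): 0.3810 : 0.6190
Convolve the two distributions (both contribute in 2-u steps):
  M: 0.18714925×0.3810 = 0.071304
  M+2: 0.18714925×0.6190 + 0.42010426×0.3810 = 0.275905
  M+4: 0.42010426×0.6190 + 0.31434374×0.3810 = 0.379810
  M+6: 0.31434374×0.6190 + 0.07840275×0.3810 = 0.224450
  M+8: 0.07840275×0.6190 = 0.048531
Scale to base peak (0.379810) = 100: 18.8 : 72.6 : 100.0 : 59.1 : 12.8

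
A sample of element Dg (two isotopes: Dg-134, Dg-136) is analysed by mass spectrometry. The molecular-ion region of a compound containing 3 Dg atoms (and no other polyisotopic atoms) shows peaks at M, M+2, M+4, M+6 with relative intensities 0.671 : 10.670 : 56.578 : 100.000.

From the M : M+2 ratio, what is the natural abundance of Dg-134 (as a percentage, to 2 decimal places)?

15.87%

Write p for the Dg-134 fraction. I(M+2)/I(M) = [C(3,1)·p^2·(1−p)] / p^3 = 3·(1−p)/p = 10.670/0.671 = 15.9016
(1−p)/p = 15.9016/3 = 5.3005  ⇒  p = 1/(1 + 5.3005) = 0.1587
Dg-134: 15.87%, Dg-136: 84.13%.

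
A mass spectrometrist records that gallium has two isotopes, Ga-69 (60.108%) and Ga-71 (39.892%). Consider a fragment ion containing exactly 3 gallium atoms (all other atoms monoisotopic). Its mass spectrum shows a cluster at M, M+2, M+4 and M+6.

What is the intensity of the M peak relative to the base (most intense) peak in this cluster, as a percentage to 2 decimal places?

50.23%

Term probabilities: M 0.2172, M+2 0.4324, M+4 0.2870, M+6 0.0635. Base peak = M+2.
P(M+2) = C(3,1) × 0.60108^2 × 0.39892^1 = 3 × 0.36129717 × 0.39892 = 0.432386 (base)
P(M) = C(3,0) × 0.60108^3 × 0.39892^0 = 1 × 0.2171685 × 1.0000 = 0.217169
Relative intensity = 0.217169 / 0.432386 × 100 = 50.23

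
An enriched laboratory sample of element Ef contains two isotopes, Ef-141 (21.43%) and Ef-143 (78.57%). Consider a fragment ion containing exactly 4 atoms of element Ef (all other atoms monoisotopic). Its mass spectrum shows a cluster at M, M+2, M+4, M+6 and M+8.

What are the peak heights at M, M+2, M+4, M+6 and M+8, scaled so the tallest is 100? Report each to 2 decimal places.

0.51 : 7.44 : 40.91 : 100.00 : 91.66

The 4 Ef atoms are independent, so intensities follow the terms of (0.2143 + 0.7857)^4.
P(M) = 0.2143^4 = 0.002109
P(M+2) = 4 × 0.2143^3 × 0.7857^1 = 0.030930
P(M+4) = 6 × 0.2143^2 × 0.7857^2 = 0.170102
P(M+6) = 4 × 0.2143^1 × 0.7857^3 = 0.415769
P(M+8) = 0.7857^4 = 0.381090
The M+6 peak is largest (0.415769); scaling to 100 gives 0.51 : 7.44 : 40.91 : 100.00 : 91.66.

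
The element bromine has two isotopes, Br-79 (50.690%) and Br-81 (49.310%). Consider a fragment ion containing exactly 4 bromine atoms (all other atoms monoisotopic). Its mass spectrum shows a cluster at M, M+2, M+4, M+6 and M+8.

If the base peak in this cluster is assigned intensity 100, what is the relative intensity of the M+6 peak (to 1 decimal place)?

64.9

(0.50690 + 0.49310)^4 gives M 0.0660, M+2 0.2569, M+4 0.3749, M+6 0.2431, M+8 0.0591; the largest is M+4.
P(M+4) = C(4,2) × 0.50690^2 × 0.49310^2 = 6 × 0.25694761 × 0.24314761 = 0.374857 (base)
P(M+6) = C(4,3) × 0.50690^1 × 0.49310^3 = 4 × 0.5069 × 0.11989609 = 0.243101
Relative intensity = 0.243101 / 0.374857 × 100 = 64.9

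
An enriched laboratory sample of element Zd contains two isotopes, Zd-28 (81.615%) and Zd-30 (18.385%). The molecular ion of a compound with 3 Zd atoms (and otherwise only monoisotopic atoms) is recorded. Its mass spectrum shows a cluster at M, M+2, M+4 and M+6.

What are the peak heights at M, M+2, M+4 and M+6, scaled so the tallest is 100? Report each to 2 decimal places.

Each Zd atom is independently Zd-28 (p = 0.81615) or Zd-30 (q = 0.18385); the cluster is the binomial expansion (p + q)^3.
P(M) = 0.81615^3 = 0.543638
P(M+2) = 3 × 0.81615^2 × 0.18385^1 = 0.367388
P(M+4) = 3 × 0.81615^1 × 0.18385^2 = 0.082760
P(M+6) = 0.18385^3 = 0.006214
The M peak is largest (0.543638); scaling to 100 gives 100.00 : 67.58 : 15.22 : 1.14.

100.00 : 67.58 : 15.22 : 1.14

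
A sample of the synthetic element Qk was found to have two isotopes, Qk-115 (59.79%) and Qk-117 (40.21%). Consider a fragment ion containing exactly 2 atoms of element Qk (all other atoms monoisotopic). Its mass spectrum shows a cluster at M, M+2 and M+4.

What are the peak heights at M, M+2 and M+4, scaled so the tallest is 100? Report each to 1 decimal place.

74.3 : 100.0 : 33.6

Expanding (0.5979 + 0.4021)^2:
P(M) = 0.5979^2 = 0.357484
P(M+2) = 2 × 0.5979^1 × 0.4021^1 = 0.480831
P(M+4) = 0.4021^2 = 0.161684
The M+2 peak is largest (0.480831); scaling to 100 gives 74.3 : 100.0 : 33.6.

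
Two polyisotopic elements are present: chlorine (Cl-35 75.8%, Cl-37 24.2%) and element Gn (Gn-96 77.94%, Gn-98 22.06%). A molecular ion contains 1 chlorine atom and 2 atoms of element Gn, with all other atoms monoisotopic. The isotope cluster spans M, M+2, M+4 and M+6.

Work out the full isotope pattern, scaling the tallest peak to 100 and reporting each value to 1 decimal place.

Chlorine pattern (n=1): 0.7580 : 0.2420
Element Gn pattern (n=2): 0.60746436 : 0.34387128 : 0.04866436
Convolve the two distributions (both contribute in 2-u steps):
  M: 0.7580×0.60746436 = 0.460458
  M+2: 0.7580×0.34387128 + 0.2420×0.60746436 = 0.407661
  M+4: 0.7580×0.04866436 + 0.2420×0.34387128 = 0.120104
  M+6: 0.2420×0.04866436 = 0.011777
Scale to base peak (0.460458) = 100: 100.0 : 88.5 : 26.1 : 2.6

100.0 : 88.5 : 26.1 : 2.6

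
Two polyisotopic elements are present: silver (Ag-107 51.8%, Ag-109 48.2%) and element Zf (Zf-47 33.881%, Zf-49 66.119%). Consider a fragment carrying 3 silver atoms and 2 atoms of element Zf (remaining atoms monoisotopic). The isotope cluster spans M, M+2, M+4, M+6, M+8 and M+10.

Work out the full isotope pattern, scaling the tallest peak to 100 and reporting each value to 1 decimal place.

4.6 : 31.0 : 80.2 : 100.0 : 60.4 : 14.2

Silver pattern (n=3): 0.13899183 : 0.3879965 : 0.3610315 : 0.11198017
Element Zf pattern (n=2): 0.11479222 : 0.44803557 : 0.43717222
Convolve the two distributions (both contribute in 2-u steps):
  M: 0.13899183×0.11479222 = 0.015955
  M+2: 0.13899183×0.44803557 + 0.3879965×0.11479222 = 0.106812
  M+4: 0.13899183×0.43717222 + 0.3879965×0.44803557 + 0.3610315×0.11479222 = 0.276043
  M+6: 0.3879965×0.43717222 + 0.3610315×0.44803557 + 0.11198017×0.11479222 = 0.344231
  M+8: 0.3610315×0.43717222 + 0.11198017×0.44803557 = 0.208004
  M+10: 0.11198017×0.43717222 = 0.048955
Scale to base peak (0.344231) = 100: 4.6 : 31.0 : 80.2 : 100.0 : 60.4 : 14.2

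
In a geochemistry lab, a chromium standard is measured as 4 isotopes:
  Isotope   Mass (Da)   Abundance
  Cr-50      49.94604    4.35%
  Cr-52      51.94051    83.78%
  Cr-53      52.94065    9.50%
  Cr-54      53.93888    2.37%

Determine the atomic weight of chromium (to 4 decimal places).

51.9961 Da

Weight each isotope mass by its fractional abundance: 0.0435 × 49.94604 + 0.8378 × 51.94051 + 0.0950 × 52.94065 + 0.0237 × 53.93888
= 2.172653 + 43.515759 + 5.029362 + 1.278351 = 51.996125 Da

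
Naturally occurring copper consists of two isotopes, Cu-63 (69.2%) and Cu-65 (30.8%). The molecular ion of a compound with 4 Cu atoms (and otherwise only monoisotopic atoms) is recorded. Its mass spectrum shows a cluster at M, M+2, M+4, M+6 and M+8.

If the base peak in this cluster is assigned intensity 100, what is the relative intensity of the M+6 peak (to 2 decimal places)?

Binomial terms of (0.692 + 0.308)^4: M 0.2293, M+2 0.4083, M+4 0.2726, M+6 0.0809, M+8 0.0090 → M+2 is the base peak.
P(M+2) = C(4,1) × 0.692^3 × 0.308^1 = 4 × 0.33137389 × 0.3080 = 0.408253 (base)
P(M+6) = C(4,3) × 0.692^1 × 0.308^3 = 4 × 0.6920 × 0.02921811 = 0.080876
Relative intensity = 0.080876 / 0.408253 × 100 = 19.81

19.81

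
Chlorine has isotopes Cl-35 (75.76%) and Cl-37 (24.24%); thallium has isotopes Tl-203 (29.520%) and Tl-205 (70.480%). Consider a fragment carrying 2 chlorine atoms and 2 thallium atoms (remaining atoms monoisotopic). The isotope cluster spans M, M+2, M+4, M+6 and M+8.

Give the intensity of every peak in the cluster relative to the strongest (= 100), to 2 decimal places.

11.29 : 61.13 : 100.00 : 46.70 : 6.59

Chlorine pattern (n=2): 0.57395776 : 0.36728448 : 0.05875776
Thallium pattern (n=2): 0.08714304 : 0.41611392 : 0.49674304
Convolve the two distributions (both contribute in 2-u steps):
  M: 0.57395776×0.08714304 = 0.050016
  M+2: 0.57395776×0.41611392 + 0.36728448×0.08714304 = 0.270838
  M+4: 0.57395776×0.49674304 + 0.36728448×0.41611392 + 0.05875776×0.08714304 = 0.443062
  M+6: 0.36728448×0.49674304 + 0.05875776×0.41611392 = 0.206896
  M+8: 0.05875776×0.49674304 = 0.029188
Scale to base peak (0.443062) = 100: 11.29 : 61.13 : 100.00 : 46.70 : 6.59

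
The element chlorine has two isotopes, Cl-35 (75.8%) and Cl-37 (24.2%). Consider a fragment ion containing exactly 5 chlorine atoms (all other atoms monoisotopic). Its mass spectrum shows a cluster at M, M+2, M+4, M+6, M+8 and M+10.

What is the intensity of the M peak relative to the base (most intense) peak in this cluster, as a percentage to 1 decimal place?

Binomial terms of (0.758 + 0.242)^5: M 0.2502, M+2 0.3994, M+4 0.2551, M+6 0.0814, M+8 0.0130, M+10 0.0008 → M+2 is the base peak.
P(M+2) = C(5,1) × 0.758^4 × 0.242^1 = 5 × 0.33012379 × 0.2420 = 0.399450 (base)
P(M) = C(5,0) × 0.758^5 × 0.242^0 = 1 × 0.25023383 × 1.0000 = 0.250234
Relative intensity = 0.250234 / 0.399450 × 100 = 62.6

62.6%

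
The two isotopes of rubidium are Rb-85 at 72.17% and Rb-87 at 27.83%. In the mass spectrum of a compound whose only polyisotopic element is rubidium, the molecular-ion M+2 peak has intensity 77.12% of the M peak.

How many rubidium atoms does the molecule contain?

2

The M+2/M ratio from n Rb atoms is n · q/p = n · 0.2783/0.7217.
n = 0.7712 × 0.7217/0.2783 = 2.00 ≈ 2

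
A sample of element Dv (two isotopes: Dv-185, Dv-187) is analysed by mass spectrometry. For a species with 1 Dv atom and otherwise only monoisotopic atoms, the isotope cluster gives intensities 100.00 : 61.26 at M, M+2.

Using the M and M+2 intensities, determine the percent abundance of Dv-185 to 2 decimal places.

62.01%

Let p = fractional abundance of Dv-185. I(M+2)/I(M) = [C(1,1)·p^0·(1−p)] / p^1 = 1·(1−p)/p = 61.26/100.00 = 0.6126
(1−p)/p = 0.6126/1 = 0.6126  ⇒  p = 1/(1 + 0.6126) = 0.6201
Dv-185: 62.01%, Dv-187: 37.99%.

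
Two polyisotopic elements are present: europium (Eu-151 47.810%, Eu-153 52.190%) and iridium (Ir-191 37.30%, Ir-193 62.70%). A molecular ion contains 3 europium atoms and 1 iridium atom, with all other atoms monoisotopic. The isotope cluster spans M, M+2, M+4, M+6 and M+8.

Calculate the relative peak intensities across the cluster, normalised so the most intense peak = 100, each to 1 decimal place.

Europium pattern (n=3): 0.10928391 : 0.3578871 : 0.39067407 : 0.14215492
Iridium pattern (n=1): 0.3730 : 0.6270
Convolve the two distributions (both contribute in 2-u steps):
  M: 0.10928391×0.3730 = 0.040763
  M+2: 0.10928391×0.6270 + 0.3578871×0.3730 = 0.202013
  M+4: 0.3578871×0.6270 + 0.39067407×0.3730 = 0.370117
  M+6: 0.39067407×0.6270 + 0.14215492×0.3730 = 0.297976
  M+8: 0.14215492×0.6270 = 0.089131
Scale to base peak (0.370117) = 100: 11.0 : 54.6 : 100.0 : 80.5 : 24.1

11.0 : 54.6 : 100.0 : 80.5 : 24.1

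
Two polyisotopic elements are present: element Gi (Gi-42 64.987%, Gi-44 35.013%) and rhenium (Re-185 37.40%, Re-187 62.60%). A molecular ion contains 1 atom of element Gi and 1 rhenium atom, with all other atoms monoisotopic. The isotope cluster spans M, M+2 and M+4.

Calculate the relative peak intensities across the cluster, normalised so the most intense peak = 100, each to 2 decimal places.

Element Gi pattern (n=1): 0.64987 : 0.35013
Rhenium pattern (n=1): 0.3740 : 0.6260
Convolve the two distributions (both contribute in 2-u steps):
  M: 0.64987×0.3740 = 0.243051
  M+2: 0.64987×0.6260 + 0.35013×0.3740 = 0.537767
  M+4: 0.35013×0.6260 = 0.219181
Scale to base peak (0.537767) = 100: 45.20 : 100.00 : 40.76

45.20 : 100.00 : 40.76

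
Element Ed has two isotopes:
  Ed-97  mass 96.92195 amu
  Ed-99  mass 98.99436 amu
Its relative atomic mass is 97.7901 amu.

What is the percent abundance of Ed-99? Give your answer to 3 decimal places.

41.891%

Writing the weighted mean with unknown fraction x of Ed-97:
96.92195·x + 98.99436·(1 − x) = 97.7901
(96.92195 − 98.99436)·x = 97.7901 − 98.99436
x = -1.20426 / -2.07241 = 0.58109 → 58.109% Ed-97, 41.891% Ed-99.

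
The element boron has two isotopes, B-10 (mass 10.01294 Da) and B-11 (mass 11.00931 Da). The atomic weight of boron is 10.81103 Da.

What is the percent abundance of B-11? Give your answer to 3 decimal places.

80.100%

Writing the weighted mean with unknown fraction x of B-10:
10.01294·x + 11.00931·(1 − x) = 10.81103
(10.01294 − 11.00931)·x = 10.81103 − 11.00931
x = -0.19828 / -0.99637 = 0.19900 → 19.900% B-10, 80.100% B-11.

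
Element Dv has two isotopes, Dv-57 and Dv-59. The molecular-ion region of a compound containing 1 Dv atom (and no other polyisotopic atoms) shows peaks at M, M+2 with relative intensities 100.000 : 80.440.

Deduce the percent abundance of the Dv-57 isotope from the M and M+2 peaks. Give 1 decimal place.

Write p for the Dv-57 fraction. I(M+2)/I(M) = [C(1,1)·p^0·(1−p)] / p^1 = 1·(1−p)/p = 80.440/100.000 = 0.8044
(1−p)/p = 0.8044/1 = 0.8044  ⇒  p = 1/(1 + 0.8044) = 0.5542
Dv-57: 55.4%, Dv-59: 44.6%.

55.4%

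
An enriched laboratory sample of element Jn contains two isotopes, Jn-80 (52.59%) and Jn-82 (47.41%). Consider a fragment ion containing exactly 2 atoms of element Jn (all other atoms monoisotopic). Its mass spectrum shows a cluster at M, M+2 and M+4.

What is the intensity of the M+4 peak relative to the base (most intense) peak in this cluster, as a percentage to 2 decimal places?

Term probabilities: M 0.2766, M+2 0.4987, M+4 0.2248. Base peak = M+2.
P(M+2) = C(2,1) × 0.5259^1 × 0.4741^1 = 2 × 0.5259 × 0.4741 = 0.498658 (base)
P(M+4) = C(2,2) × 0.5259^0 × 0.4741^2 = 1 × 1.0000 × 0.22477081 = 0.224771
Relative intensity = 0.224771 / 0.498658 × 100 = 45.08

45.08%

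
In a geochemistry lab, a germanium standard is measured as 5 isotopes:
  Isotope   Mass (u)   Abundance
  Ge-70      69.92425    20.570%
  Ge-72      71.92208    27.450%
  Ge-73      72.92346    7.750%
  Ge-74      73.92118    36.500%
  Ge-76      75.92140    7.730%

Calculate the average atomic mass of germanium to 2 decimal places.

The abundance-weighted mean is 0.20570 × 69.92425 + 0.27450 × 71.92208 + 0.07750 × 72.92346 + 0.36500 × 73.92118 + 0.07730 × 75.92140
= 14.383418 + 19.742611 + 5.651568 + 26.981231 + 5.868724 = 72.627552 u

72.63 u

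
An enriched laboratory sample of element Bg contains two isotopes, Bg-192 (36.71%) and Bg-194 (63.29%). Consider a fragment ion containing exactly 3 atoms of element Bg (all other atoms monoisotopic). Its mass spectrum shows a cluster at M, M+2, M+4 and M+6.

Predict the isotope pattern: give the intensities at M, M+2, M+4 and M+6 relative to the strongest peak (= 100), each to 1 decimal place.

11.2 : 58.0 : 100.0 : 57.5

Expanding (0.3671 + 0.6329)^3:
P(M) = 0.3671^3 = 0.049471
P(M+2) = 3 × 0.3671^2 × 0.6329^1 = 0.255873
P(M+4) = 3 × 0.3671^1 × 0.6329^2 = 0.441139
P(M+6) = 0.6329^3 = 0.253516
The M+4 peak is largest (0.441139); scaling to 100 gives 11.2 : 58.0 : 100.0 : 57.5.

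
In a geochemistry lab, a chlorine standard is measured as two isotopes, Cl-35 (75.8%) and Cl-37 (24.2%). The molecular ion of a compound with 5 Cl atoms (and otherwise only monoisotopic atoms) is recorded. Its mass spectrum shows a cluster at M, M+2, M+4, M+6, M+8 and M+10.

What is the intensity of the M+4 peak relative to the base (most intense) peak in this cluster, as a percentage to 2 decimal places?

Binomial terms of (0.758 + 0.242)^5: M 0.2502, M+2 0.3994, M+4 0.2551, M+6 0.0814, M+8 0.0130, M+10 0.0008 → M+2 is the base peak.
P(M+2) = C(5,1) × 0.758^4 × 0.242^1 = 5 × 0.33012379 × 0.2420 = 0.399450 (base)
P(M+4) = C(5,2) × 0.758^3 × 0.242^2 = 10 × 0.43551951 × 0.058564 = 0.255058
Relative intensity = 0.255058 / 0.399450 × 100 = 63.85

63.85%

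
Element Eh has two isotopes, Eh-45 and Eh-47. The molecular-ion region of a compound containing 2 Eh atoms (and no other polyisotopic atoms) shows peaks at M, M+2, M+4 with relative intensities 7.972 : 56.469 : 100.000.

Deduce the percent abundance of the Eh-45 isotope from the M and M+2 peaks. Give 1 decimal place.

22.0%

If p is the fraction of Eh that is Eh-45, then I(M+2)/I(M) = [C(2,1)·p^1·(1−p)] / p^2 = 2·(1−p)/p = 56.469/7.972 = 7.0834
(1−p)/p = 7.0834/2 = 3.5417  ⇒  p = 1/(1 + 3.5417) = 0.2202
Eh-45: 22.0%, Eh-47: 78.0%.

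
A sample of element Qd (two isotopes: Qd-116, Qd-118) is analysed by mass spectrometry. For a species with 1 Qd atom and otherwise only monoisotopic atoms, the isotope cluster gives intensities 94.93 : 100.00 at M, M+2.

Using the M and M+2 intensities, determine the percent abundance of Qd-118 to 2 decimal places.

Write p for the Qd-116 fraction. I(M+2)/I(M) = [C(1,1)·p^0·(1−p)] / p^1 = 1·(1−p)/p = 100.00/94.93 = 1.0534
(1−p)/p = 1.0534/1 = 1.0534  ⇒  p = 1/(1 + 1.0534) = 0.4870
Qd-116: 48.70%, Qd-118: 51.30%.

51.30%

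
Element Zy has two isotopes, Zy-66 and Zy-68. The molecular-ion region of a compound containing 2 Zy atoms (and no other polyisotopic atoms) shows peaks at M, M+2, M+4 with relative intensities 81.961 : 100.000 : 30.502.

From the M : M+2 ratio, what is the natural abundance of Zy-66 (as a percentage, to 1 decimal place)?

62.1%

Let p = fractional abundance of Zy-66. I(M+2)/I(M) = [C(2,1)·p^1·(1−p)] / p^2 = 2·(1−p)/p = 100.000/81.961 = 1.2201
(1−p)/p = 1.2201/2 = 0.6100  ⇒  p = 1/(1 + 0.6100) = 0.6211
Zy-66: 62.1%, Zy-68: 37.9%.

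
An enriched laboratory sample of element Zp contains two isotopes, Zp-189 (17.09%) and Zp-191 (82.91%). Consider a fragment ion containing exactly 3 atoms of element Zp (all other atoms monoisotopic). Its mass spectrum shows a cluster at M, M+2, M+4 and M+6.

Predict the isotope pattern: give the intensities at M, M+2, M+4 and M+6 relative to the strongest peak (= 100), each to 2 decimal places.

0.88 : 12.75 : 61.84 : 100.00

The 3 Zp atoms are independent, so intensities follow the terms of (0.1709 + 0.8291)^3.
P(M) = 0.1709^3 = 0.004991
P(M+2) = 3 × 0.1709^2 × 0.8291^1 = 0.072646
P(M+4) = 3 × 0.1709^1 × 0.8291^2 = 0.352433
P(M+6) = 0.8291^3 = 0.569929
The M+6 peak is largest (0.569929); scaling to 100 gives 0.88 : 12.75 : 61.84 : 100.00.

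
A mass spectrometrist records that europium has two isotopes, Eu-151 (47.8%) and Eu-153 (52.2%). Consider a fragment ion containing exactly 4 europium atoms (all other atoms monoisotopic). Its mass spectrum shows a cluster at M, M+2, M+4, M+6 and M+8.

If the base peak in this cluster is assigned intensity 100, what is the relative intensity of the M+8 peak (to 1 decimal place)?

Term probabilities: M 0.0522, M+2 0.2280, M+4 0.3735, M+6 0.2720, M+8 0.0742. Base peak = M+4.
P(M+4) = C(4,2) × 0.478^2 × 0.522^2 = 6 × 0.228484 × 0.272484 = 0.373549 (base)
P(M+8) = C(4,4) × 0.478^0 × 0.522^4 = 1 × 1.0000 × 0.07424753 = 0.074248
Relative intensity = 0.074248 / 0.373549 × 100 = 19.9

19.9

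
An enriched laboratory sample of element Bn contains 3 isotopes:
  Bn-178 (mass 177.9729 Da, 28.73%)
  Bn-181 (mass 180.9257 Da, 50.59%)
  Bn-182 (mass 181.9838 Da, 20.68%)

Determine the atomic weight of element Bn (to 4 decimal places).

180.2962 Da

Ar = Σ fᵢ·mᵢ = 0.2873 × 177.9729 + 0.5059 × 180.9257 + 0.2068 × 181.9838
= 51.13161 + 91.53031 + 37.63425 = 180.29617 Da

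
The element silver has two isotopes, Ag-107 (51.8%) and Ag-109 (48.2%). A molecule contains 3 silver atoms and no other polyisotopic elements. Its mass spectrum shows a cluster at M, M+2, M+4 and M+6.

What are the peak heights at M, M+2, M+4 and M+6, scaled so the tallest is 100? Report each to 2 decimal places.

Expanding (0.518 + 0.482)^3:
P(M) = 0.518^3 = 0.138992
P(M+2) = 3 × 0.518^2 × 0.482^1 = 0.387997
P(M+4) = 3 × 0.518^1 × 0.482^2 = 0.361031
P(M+6) = 0.482^3 = 0.111980
The M+2 peak is largest (0.387997); scaling to 100 gives 35.82 : 100.00 : 93.05 : 28.86.

35.82 : 100.00 : 93.05 : 28.86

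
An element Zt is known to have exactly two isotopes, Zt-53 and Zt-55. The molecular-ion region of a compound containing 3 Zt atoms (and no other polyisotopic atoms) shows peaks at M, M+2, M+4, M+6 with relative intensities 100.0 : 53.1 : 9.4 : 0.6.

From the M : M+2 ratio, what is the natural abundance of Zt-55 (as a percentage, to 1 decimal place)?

15.0%

Write p for the Zt-53 fraction. I(M+2)/I(M) = [C(3,1)·p^2·(1−p)] / p^3 = 3·(1−p)/p = 53.1/100.0 = 0.5310
(1−p)/p = 0.5310/3 = 0.1770  ⇒  p = 1/(1 + 0.1770) = 0.8496
Zt-53: 85.0%, Zt-55: 15.0%.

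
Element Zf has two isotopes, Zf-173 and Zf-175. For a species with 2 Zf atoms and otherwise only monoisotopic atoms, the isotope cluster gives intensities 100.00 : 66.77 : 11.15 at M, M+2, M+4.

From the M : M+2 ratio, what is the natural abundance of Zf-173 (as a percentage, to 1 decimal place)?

75.0%

If p is the fraction of Zf that is Zf-173, then I(M+2)/I(M) = [C(2,1)·p^1·(1−p)] / p^2 = 2·(1−p)/p = 66.77/100.00 = 0.6677
(1−p)/p = 0.6677/2 = 0.3338  ⇒  p = 1/(1 + 0.3338) = 0.7497
Zf-173: 75.0%, Zf-175: 25.0%.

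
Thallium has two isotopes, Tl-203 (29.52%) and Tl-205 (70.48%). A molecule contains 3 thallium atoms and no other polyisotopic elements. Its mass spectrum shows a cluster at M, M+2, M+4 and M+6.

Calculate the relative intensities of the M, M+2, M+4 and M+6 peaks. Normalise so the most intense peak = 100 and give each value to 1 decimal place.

5.8 : 41.9 : 100.0 : 79.6

Expanding (0.2952 + 0.7048)^3:
P(M) = 0.2952^3 = 0.025725
P(M+2) = 3 × 0.2952^2 × 0.7048^1 = 0.184255
P(M+4) = 3 × 0.2952^1 × 0.7048^2 = 0.439916
P(M+6) = 0.7048^3 = 0.350104
The M+4 peak is largest (0.439916); scaling to 100 gives 5.8 : 41.9 : 100.0 : 79.6.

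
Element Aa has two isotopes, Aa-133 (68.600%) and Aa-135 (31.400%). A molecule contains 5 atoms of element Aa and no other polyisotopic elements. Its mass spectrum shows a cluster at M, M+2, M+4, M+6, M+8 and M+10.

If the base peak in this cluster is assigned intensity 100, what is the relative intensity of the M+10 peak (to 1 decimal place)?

0.9

(0.68600 + 0.31400)^5 gives M 0.1519, M+2 0.3477, M+4 0.3183, M+6 0.1457, M+8 0.0333, M+10 0.0031; the largest is M+2.
P(M+2) = C(5,1) × 0.68600^4 × 0.31400^1 = 5 × 0.2214606 × 0.3140 = 0.347693 (base)
P(M+10) = C(5,5) × 0.68600^0 × 0.31400^5 = 1 × 1.0000 × 0.00305245 = 0.003052
Relative intensity = 0.003052 / 0.347693 × 100 = 0.9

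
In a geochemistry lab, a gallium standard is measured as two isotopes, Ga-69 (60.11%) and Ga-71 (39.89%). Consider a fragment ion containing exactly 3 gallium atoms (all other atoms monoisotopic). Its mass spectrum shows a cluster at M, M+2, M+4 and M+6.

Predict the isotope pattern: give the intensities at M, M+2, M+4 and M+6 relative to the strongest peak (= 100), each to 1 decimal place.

The 3 Ga atoms are independent, so intensities follow the terms of (0.6011 + 0.3989)^3.
P(M) = 0.6011^3 = 0.217190
P(M+2) = 3 × 0.6011^2 × 0.3989^1 = 0.432393
P(M+4) = 3 × 0.6011^1 × 0.3989^2 = 0.286943
P(M+6) = 0.3989^3 = 0.063473
The M+2 peak is largest (0.432393); scaling to 100 gives 50.2 : 100.0 : 66.4 : 14.7.

50.2 : 100.0 : 66.4 : 14.7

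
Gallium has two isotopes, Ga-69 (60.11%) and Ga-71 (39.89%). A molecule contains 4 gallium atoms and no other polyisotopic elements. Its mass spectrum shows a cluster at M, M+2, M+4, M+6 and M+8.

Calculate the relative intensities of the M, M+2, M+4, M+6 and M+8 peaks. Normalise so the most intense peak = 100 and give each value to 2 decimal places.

37.67 : 100.00 : 99.54 : 44.04 : 7.31

Each Ga atom is independently Ga-69 (p = 0.6011) or Ga-71 (q = 0.3989); the cluster is the binomial expansion (p + q)^4.
P(M) = 0.6011^4 = 0.130553
P(M+2) = 4 × 0.6011^3 × 0.3989^1 = 0.346549
P(M+4) = 6 × 0.6011^2 × 0.3989^2 = 0.344963
P(M+6) = 4 × 0.6011^1 × 0.3989^3 = 0.152616
P(M+8) = 0.3989^4 = 0.025320
The M+2 peak is largest (0.346549); scaling to 100 gives 37.67 : 100.00 : 99.54 : 44.04 : 7.31.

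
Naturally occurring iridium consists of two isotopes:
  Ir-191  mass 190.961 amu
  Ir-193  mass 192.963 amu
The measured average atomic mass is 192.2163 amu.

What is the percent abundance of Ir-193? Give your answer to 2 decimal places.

62.70%

With x = fraction of Ir-191 (so Ir-193 is 1 − x):
190.961·x + 192.963·(1 − x) = 192.2163
(190.961 − 192.963)·x = 192.2163 − 192.963
x = -0.7467 / -2.002 = 0.37298 → 37.30% Ir-191, 62.70% Ir-193.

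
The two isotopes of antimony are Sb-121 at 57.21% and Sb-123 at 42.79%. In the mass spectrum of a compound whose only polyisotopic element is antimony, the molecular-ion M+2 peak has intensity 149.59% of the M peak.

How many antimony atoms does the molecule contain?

With n Sb atoms, P(M+2)/P(M) = C(n,1)·p^(n−1)q / p^n = n·q/p = n · 0.4279/0.5721.
n = 1.4959 × 0.5721/0.4279 = 2.00 ≈ 2

2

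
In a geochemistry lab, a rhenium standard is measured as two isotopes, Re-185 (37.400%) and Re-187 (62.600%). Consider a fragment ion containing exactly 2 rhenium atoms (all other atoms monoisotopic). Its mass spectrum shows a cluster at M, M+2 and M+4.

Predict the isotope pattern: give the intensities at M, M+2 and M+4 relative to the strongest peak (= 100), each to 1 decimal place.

The 2 Re atoms are independent, so intensities follow the terms of (0.37400 + 0.62600)^2.
P(M) = 0.37400^2 = 0.139876
P(M+2) = 2 × 0.37400^1 × 0.62600^1 = 0.468248
P(M+4) = 0.62600^2 = 0.391876
The M+2 peak is largest (0.468248); scaling to 100 gives 29.9 : 100.0 : 83.7.

29.9 : 100.0 : 83.7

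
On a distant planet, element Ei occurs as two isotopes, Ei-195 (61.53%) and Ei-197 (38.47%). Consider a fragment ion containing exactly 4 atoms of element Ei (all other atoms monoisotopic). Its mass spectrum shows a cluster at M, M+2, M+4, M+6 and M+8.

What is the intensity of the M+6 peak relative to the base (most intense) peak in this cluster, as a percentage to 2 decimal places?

(0.6153 + 0.3847)^4 gives M 0.1433, M+2 0.3585, M+4 0.3362, M+6 0.1401, M+8 0.0219; the largest is M+2.
P(M+2) = C(4,1) × 0.6153^3 × 0.3847^1 = 4 × 0.23294894 × 0.3847 = 0.358462 (base)
P(M+6) = C(4,3) × 0.6153^1 × 0.3847^3 = 4 × 0.6153 × 0.05693333 = 0.140124
Relative intensity = 0.140124 / 0.358462 × 100 = 39.09

39.09%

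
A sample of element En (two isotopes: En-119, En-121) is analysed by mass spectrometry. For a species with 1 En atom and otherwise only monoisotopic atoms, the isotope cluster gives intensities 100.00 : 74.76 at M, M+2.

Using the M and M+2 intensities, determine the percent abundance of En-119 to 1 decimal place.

Write p for the En-119 fraction. I(M+2)/I(M) = [C(1,1)·p^0·(1−p)] / p^1 = 1·(1−p)/p = 74.76/100.00 = 0.7476
(1−p)/p = 0.7476/1 = 0.7476  ⇒  p = 1/(1 + 0.7476) = 0.5722
En-119: 57.2%, En-121: 42.8%.

57.2%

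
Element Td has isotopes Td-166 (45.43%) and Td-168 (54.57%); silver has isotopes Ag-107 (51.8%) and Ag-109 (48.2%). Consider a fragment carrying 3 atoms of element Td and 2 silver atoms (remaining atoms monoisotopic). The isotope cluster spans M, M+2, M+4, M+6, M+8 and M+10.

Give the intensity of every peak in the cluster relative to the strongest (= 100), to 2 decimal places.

7.75 : 42.33 : 92.19 : 100.00 : 54.02 : 11.62

Element Td pattern (n=3): 0.09376229 : 0.3378786 : 0.40585593 : 0.16250318
Silver pattern (n=2): 0.268324 : 0.499352 : 0.232324
Convolve the two distributions (both contribute in 2-u steps):
  M: 0.09376229×0.268324 = 0.025159
  M+2: 0.09376229×0.499352 + 0.3378786×0.268324 = 0.137481
  M+4: 0.09376229×0.232324 + 0.3378786×0.499352 + 0.40585593×0.268324 = 0.299404
  M+6: 0.3378786×0.232324 + 0.40585593×0.499352 + 0.16250318×0.268324 = 0.324766
  M+8: 0.40585593×0.232324 + 0.16250318×0.499352 = 0.175436
  M+10: 0.16250318×0.232324 = 0.037753
Scale to base peak (0.324766) = 100: 7.75 : 42.33 : 92.19 : 100.00 : 54.02 : 11.62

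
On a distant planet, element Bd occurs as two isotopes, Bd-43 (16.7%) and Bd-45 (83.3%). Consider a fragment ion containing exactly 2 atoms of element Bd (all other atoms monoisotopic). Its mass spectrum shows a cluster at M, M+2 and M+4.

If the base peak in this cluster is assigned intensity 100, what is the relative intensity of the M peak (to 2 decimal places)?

4.02

(0.167 + 0.833)^2 gives M 0.0279, M+2 0.2782, M+4 0.6939; the largest is M+4.
P(M+4) = C(2,2) × 0.167^0 × 0.833^2 = 1 × 1.0000 × 0.693889 = 0.693889 (base)
P(M) = C(2,0) × 0.167^2 × 0.833^0 = 1 × 0.027889 × 1.0000 = 0.027889
Relative intensity = 0.027889 / 0.693889 × 100 = 4.02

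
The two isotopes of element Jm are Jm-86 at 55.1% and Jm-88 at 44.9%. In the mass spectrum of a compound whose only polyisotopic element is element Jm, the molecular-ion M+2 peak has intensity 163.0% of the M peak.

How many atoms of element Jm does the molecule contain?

With n Jm atoms, P(M+2)/P(M) = C(n,1)·p^(n−1)q / p^n = n·q/p = n · 0.449/0.551.
n = 1.630 × 0.551/0.449 = 2.00 ≈ 2

2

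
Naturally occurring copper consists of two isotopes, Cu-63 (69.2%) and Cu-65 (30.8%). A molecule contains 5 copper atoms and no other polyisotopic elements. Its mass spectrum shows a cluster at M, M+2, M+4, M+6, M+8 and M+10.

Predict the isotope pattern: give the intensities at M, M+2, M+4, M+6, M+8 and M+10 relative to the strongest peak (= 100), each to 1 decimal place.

44.9 : 100.0 : 89.0 : 39.6 : 8.8 : 0.8

Each Cu atom is independently Cu-63 (p = 0.692) or Cu-65 (q = 0.308); the cluster is the binomial expansion (p + q)^5.
P(M) = 0.692^5 = 0.158683
P(M+2) = 5 × 0.692^4 × 0.308^1 = 0.353139
P(M+4) = 10 × 0.692^3 × 0.308^2 = 0.314355
P(M+6) = 10 × 0.692^2 × 0.308^3 = 0.139915
P(M+8) = 5 × 0.692^1 × 0.308^4 = 0.031137
P(M+10) = 0.308^5 = 0.002772
The M+2 peak is largest (0.353139); scaling to 100 gives 44.9 : 100.0 : 89.0 : 39.6 : 8.8 : 0.8.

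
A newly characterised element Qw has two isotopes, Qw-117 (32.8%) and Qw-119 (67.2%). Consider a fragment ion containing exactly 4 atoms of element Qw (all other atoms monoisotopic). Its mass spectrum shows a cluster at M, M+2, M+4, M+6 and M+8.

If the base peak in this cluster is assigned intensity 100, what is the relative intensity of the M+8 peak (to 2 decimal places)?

Binomial terms of (0.328 + 0.672)^4: M 0.0116, M+2 0.0949, M+4 0.2915, M+6 0.3981, M+8 0.2039 → M+6 is the base peak.
P(M+6) = C(4,3) × 0.328^1 × 0.672^3 = 4 × 0.3280 × 0.30346445 = 0.398145 (base)
P(M+8) = C(4,4) × 0.328^0 × 0.672^4 = 1 × 1.0000 × 0.20392811 = 0.203928
Relative intensity = 0.203928 / 0.398145 × 100 = 51.22

51.22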